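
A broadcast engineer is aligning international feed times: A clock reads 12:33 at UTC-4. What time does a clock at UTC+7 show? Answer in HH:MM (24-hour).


Local time: 12:33 at UTC-4 (offset -4h)
Target zone: UTC+7 (offset 7h)
Difference: 7 - (-4) = 11 hours
Calculation: 12 + (11) = 23
Result: 23:33

23:33


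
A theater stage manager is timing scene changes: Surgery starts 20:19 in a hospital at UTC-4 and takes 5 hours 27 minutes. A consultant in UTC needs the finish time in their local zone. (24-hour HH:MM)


Start: 20:19 in UTC-4
Step 1 - add duration:
  minutes: 19 + 27 = 46
  hours: 20 + 5 + 0 = 25
  end in UTC-4: 01:46
Step 2 - convert UTC-4 -> UTC:
  offset difference: 0 - (-4) = 4 hours
  1 + (4) = 5 -> mod 24 = 5
Result: 05:46 in UTC

05:46


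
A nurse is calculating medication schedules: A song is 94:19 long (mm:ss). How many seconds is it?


Minutes: 94
Extra seconds: 19
Seconds per minute: 60
Minutes to seconds: 94 x 60 = 5640
Total: 5640 + 19 = 5659

5659


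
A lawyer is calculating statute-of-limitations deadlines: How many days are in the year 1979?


Year: 1979
Check leap year rules:
Divisible by 4? No
1979 is not a leap year
Days: 365

365


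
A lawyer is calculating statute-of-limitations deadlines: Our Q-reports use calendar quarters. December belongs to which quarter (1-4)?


Month: December (month 12)
Q1: January-March (months 1-3)
Q2: April-June (months 4-6)
Q3: July-September (months 7-9)
Q4: October-December (months 10-12)
Month 12 falls in Q4

4


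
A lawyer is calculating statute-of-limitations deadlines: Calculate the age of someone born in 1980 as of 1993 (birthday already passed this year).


Birth year: 1980
Current year: 1993
Age = current year - birth year
Age = 1993 - 1980 = 13

13


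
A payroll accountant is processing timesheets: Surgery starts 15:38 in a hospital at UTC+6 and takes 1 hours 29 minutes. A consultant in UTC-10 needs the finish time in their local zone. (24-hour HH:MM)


Start: 15:38 in UTC+6
Step 1 - add duration:
  minutes: 38 + 29 = 67 (carry 1h)
  hours: 15 + 1 + 1 = 17
  end in UTC+6: 17:07
Step 2 - convert UTC+6 -> UTC-10:
  offset difference: -10 - (6) = -16 hours
  17 + (-16) = 1 -> mod 24 = 1
Result: 01:07 in UTC-10

01:07


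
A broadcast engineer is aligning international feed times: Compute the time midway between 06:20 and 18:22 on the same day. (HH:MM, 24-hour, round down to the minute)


Start time: 06:20 = 380 minutes from midnight
End time: 18:22 = 1102 minutes from midnight
Sum: 380 + 1102 = 1482
Midpoint: 1482 / 2 = 741 minutes
Convert: 741 / 60 = 12 hours, 21 minutes
Result: 12:21

12:21


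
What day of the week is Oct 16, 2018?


Date: 2018-10-16
January 1, 2018 is a Monday
Day of year: 289
Offset from Jan 1: 288 days
288 mod 7 = 1
Result: Tuesday

Tuesday


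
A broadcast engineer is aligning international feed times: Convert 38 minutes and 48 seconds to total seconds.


Minutes: 38
Extra seconds: 48
Seconds per minute: 60
Minutes to seconds: 38 x 60 = 2280
Total: 2280 + 48 = 2328

2328


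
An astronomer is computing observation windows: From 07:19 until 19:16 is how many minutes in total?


Start time: 07:19 = 439 minutes from midnight
End time: 19:16 = 1156 minutes from midnight
Difference: 1156 - 439 = 717 minutes
That is 11 hours and 57 minutes

717


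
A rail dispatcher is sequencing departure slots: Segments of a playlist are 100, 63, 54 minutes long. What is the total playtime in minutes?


Durations: 100, 63, 54
Running sum: 100
+ 63 = 163
+ 54 = 217
Total duration: 217 minutes
That is 3 hours and 37 minutes

217


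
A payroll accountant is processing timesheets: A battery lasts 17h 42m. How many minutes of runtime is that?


Hours: 17
Extra minutes: 42
Minutes per hour: 60
Hours to minutes: 17 x 60 = 1020
Total: 1020 + 42 = 1062

1062


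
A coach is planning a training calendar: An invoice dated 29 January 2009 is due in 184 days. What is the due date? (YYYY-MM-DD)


Start: 2009-01-29
Adding 184 days
Days remaining in January: 2
After January: 182 days still to add
February 2009: 28 days, 154 remaining
March 2009: 31 days, 123 remaining
April 2009: 30 days, 93 remaining
May 2009: 31 days, 62 remaining
Result: 2009-08-01

2009-08-01


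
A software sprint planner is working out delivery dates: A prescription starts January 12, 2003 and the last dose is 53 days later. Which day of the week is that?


Start: 2003-01-12 (Sunday)
Step 1 - find target date: add 53 days
  2003-01-12 + 53 days = 2003-03-06
Step 2 - day of week:
  53 mod 7 = 4
  Sunday + 4 days -> Thursday
Result: Thursday (2003-03-06)

Thursday


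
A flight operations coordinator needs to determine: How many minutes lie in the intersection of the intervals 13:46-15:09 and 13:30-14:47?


Interval A: [826, 909] minutes from midnight
Interval B: [810, 887] minutes from midnight
Overlap start = max(826, 810) = 826
Overlap end = min(909, 887) = 887
Overlap = 887 - 826 = 61 minutes

61


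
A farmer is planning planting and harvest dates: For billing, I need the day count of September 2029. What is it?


Month: September
Year: 2029
September is a 30-day month
Total: 30 days

30


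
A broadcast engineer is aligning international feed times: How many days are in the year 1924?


Year: 1924
Check leap year rules:
Divisible by 4? Yes
Divisible by 100? No
1924 is a leap year
Days: 366

366


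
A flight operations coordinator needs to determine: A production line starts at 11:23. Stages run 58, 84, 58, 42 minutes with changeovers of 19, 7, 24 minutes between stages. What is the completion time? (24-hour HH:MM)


Start: 11:23 = 683 min from midnight
  after task 1 (58 min): 12:21
  after break (19 min): 12:40
  after task 2 (84 min): 14:04
  after break (7 min): 14:11
  after task 3 (58 min): 15:09
  after break (24 min): 15:33
  after task 4 (42 min): 16:15
Total elapsed: 292 minutes
End time: 16:15

16:15


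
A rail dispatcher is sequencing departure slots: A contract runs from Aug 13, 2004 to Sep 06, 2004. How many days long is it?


Start date: 2004-08-13
End date: 2004-09-06
Aug 2004: +19 days
Sep 2004: +5 days
Total: 24 days

24


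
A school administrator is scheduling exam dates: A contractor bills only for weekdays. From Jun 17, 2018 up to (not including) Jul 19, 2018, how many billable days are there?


Start: 2018-06-17 (Sunday)
End (exclusive): 2018-07-19 (Thursday)
Total calendar days: 32
Full weeks: 32 // 7 = 4 -> 20 weekdays
Remaining 4 days starting on Sunday:
  Sun(-), Mon(w), Tue(w), Wed(w) -> 3 weekdays
Total business days: 20 + 3 = 23

23


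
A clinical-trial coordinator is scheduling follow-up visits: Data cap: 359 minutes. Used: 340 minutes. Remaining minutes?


Total budget: 359 minutes
Time used: 340 minutes
Remaining: 359 - 340 = 19 minutes
Percent used: 94.7%
Percent remaining: 5.3%

19


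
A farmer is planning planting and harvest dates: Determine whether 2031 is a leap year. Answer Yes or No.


Year: 2031
Divisible by 4? 2031 / 4 = 507.75 -> No
Not divisible by 4, so NOT a leap year

No


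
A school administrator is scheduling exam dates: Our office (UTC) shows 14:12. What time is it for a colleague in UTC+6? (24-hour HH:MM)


Local time: 14:12 at UTC (offset 0h)
Target zone: UTC+6 (offset 6h)
Difference: 6 - (0) = 6 hours
Calculation: 14 + (6) = 20
Result: 20:12

20:12


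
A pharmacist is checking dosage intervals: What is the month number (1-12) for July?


Calendar month order:
6. June
7. July <--
8. August
July is month number 7

7


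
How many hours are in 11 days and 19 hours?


Days: 11
Extra hours: 19
Hours per day: 24
Days to hours: 11 x 24 = 264
Total: 264 + 19 = 283

283


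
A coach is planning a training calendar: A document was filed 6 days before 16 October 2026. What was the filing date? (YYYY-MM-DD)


Start: 2026-10-16
Subtracting 6 days
Days already passed in October: 16
Result: 2026-10-10

2026-10-10


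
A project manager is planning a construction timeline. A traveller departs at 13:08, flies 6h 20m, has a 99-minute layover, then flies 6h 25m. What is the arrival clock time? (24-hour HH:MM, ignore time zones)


Depart: 13:08
Leg 1: +380 min -> 19:28
Layover: +99 min -> 21:07
Leg 2: +385 min -> 03:32
Total travel: 864 minutes = 14h 24m
Arrival: 03:32

03:32


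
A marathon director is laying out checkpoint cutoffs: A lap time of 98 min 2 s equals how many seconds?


Minutes: 98
Seconds: 2
Convert minutes to seconds: 98 x 60 = 5880
Add remaining seconds: 5880 + 2 = 5882

5882


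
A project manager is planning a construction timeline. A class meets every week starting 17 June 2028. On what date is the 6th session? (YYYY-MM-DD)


First occurrence: 2028-06-17 (occurrence 1)
Each occurrence is 7 days after the previous.
Occurrence 6 is 5 weeks after the first.
5 weeks = 35 days
2028-06-17 + 35 days = 2028-07-22

2028-07-22


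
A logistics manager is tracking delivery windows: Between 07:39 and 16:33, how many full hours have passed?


Start: 07:39
End: 16:33
Hour difference: 16 - 7 = 9 hours
Minute difference: 33 - 39 = -6 minutes
Total minutes: 534
Complete hours: 534 / 60 = 8 (remainder 54)

8


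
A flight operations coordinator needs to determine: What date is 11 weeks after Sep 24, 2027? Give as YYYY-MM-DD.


Start: 2027-09-24
Weeks to add: 11
Convert to days: 11 x 7 = 77 days
Add 77 days to 2027-09-24
Result: 2027-12-10

2027-12-10


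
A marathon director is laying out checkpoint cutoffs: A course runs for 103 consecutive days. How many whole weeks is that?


Total days: 103
Days per week: 7
Division: 103 / 7 = 14 remainder 5
Complete weeks: 14
Remaining days: 5

14


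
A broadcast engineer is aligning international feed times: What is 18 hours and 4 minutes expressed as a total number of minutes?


Hours: 18
Minutes: 4
Convert hours to minutes: 18 x 60 = 1080
Add remaining minutes: 1080 + 4 = 1084

1084


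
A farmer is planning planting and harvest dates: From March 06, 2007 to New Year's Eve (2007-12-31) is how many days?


Start: March 06, 2007
End: December 31, 2007
Days left in March: 25
April: 30
May: 31
June: 30
July: 31
... plus remaining months
Sum of remaining months: 275
Total: 25 + 275 = 300

300


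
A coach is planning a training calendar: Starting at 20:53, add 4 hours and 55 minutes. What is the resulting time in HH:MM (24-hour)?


Start time: 20:53
Adding: 4 hours 55 minutes
Minutes: 53 + 55 = 108
Minute overflow: 108 >= 60, so carry 1 hour, minutes = 48
Hours: 20 + 4 + 1 = 25
Hour wraparound: 25 mod 24 = 1
Result: 01:48

01:48


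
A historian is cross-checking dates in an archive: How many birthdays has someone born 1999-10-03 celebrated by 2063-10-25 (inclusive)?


Birth: 1999-10-03
Reference: 2063-10-25
Year difference: 2063 - 1999 = 64
Has birthday (10-03) occurred by 10-25? Yes
Age in full years: 64

64


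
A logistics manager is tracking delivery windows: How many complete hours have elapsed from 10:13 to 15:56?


Start: 10:13
End: 15:56
Hour difference: 15 - 10 = 5 hours
Minute difference: 56 - 13 = 43 minutes
Total minutes: 343
Complete hours: 343 / 60 = 5 (remainder 43)

5


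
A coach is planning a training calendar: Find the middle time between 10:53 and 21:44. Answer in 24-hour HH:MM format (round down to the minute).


Start time: 10:53 = 653 minutes from midnight
End time: 21:44 = 1304 minutes from midnight
Sum: 653 + 1304 = 1957
Midpoint: 1957 / 2 = 978 minutes
Convert: 978 / 60 = 16 hours, 18 minutes
Result: 16:18

16:18


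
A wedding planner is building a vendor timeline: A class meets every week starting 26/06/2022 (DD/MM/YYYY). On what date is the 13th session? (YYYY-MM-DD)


First occurrence: 2022-06-26 (occurrence 1)
Each occurrence is 7 days after the previous.
Occurrence 13 is 12 weeks after the first.
12 weeks = 84 days
2022-06-26 + 84 days = 2022-09-18

2022-09-18


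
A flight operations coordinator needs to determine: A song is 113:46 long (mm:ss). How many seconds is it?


Minutes: 113
Extra seconds: 46
Seconds per minute: 60
Minutes to seconds: 113 x 60 = 6780
Total: 6780 + 46 = 6826

6826


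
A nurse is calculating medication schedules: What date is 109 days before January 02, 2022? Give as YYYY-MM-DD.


Start: 2022-01-02
Subtracting 109 days
Days already passed in January: 2
After going back through January: 107 more days to subtract
December 2021: 31 days, 76 remaining
November 2021: 30 days, 46 remaining
October 2021: 31 days, 15 remaining
September 2021 has 30 days, need 15
Result: 2021-09-15

2021-09-15


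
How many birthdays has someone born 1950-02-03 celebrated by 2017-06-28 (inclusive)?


Birth: 1950-02-03
Reference: 2017-06-28
Year difference: 2017 - 1950 = 67
Has birthday (02-03) occurred by 06-28? Yes
Age in full years: 67

67


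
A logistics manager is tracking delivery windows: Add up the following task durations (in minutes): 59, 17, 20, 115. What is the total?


Durations: 59, 17, 20, 115
Running sum: 59
+ 17 = 76
+ 20 = 96
+ 115 = 211
Total duration: 211 minutes
That is 3 hours and 31 minutes

211


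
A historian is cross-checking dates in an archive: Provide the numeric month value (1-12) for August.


Calendar month order:
7. July
8. August <--
9. September
August is month number 8

8


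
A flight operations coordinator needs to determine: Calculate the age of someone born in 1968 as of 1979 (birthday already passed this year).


Birth year: 1968
Current year: 1979
Age = current year - birth year
Age = 1979 - 1968 = 11

11


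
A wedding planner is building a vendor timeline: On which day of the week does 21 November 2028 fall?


Date: 2028-11-21
January 1, 2028 is a Saturday
Day of year: 326
Offset from Jan 1: 325 days
325 mod 7 = 3
Result: Tuesday

Tuesday


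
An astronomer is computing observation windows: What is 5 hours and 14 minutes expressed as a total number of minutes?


Hours: 5
Minutes: 14
Convert hours to minutes: 5 x 60 = 300
Add remaining minutes: 300 + 14 = 314

314


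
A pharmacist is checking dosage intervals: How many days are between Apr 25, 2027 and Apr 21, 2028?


Start date: 2027-04-25
End date: 2028-04-21
Apr 2027: +6 days
May 2027: +31 days
Jun 2027: +30 days
... (10 more months)
Total: 362 days

362


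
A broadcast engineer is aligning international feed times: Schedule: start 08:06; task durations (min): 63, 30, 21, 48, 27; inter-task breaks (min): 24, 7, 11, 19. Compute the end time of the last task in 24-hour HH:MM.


Start: 08:06 = 486 min from midnight
  after task 1 (63 min): 09:09
  after break (24 min): 09:33
  after task 2 (30 min): 10:03
  after break (7 min): 10:10
  after task 3 (21 min): 10:31
  after break (11 min): 10:42
  after task 4 (48 min): 11:30
  after break (19 min): 11:49
  after task 5 (27 min): 12:16
Total elapsed: 250 minutes
End time: 12:16

12:16


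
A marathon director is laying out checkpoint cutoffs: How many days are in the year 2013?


Year: 2013
Check leap year rules:
Divisible by 4? No
2013 is not a leap year
Days: 365

365


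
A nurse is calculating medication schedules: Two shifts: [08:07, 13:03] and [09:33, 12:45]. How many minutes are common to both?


Interval A: [487, 783] minutes from midnight
Interval B: [573, 765] minutes from midnight
Overlap start = max(487, 573) = 573
Overlap end = min(783, 765) = 765
Overlap = 765 - 573 = 192 minutes

192


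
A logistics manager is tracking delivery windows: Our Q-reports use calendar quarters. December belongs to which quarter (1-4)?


Month: December (month 12)
Q1: January-March (months 1-3)
Q2: April-June (months 4-6)
Q3: July-September (months 7-9)
Q4: October-December (months 10-12)
Month 12 falls in Q4

4


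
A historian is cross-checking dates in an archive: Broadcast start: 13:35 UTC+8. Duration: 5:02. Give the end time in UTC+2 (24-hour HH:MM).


Start: 13:35 in UTC+8
Step 1 - add duration:
  minutes: 35 + 2 = 37
  hours: 13 + 5 + 0 = 18
  end in UTC+8: 18:37
Step 2 - convert UTC+8 -> UTC+2:
  offset difference: 2 - (8) = -6 hours
  18 + (-6) = 12 -> mod 24 = 12
Result: 12:37 in UTC+2

12:37


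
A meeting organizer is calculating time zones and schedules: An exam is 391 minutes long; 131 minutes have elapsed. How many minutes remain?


Total budget: 391 minutes
Time used: 131 minutes
Remaining: 391 - 131 = 260 minutes
Percent used: 33.5%
Percent remaining: 66.5%

260


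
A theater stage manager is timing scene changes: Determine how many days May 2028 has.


Month: May
Year: 2028
May is a 31-day month
Total: 31 days

31


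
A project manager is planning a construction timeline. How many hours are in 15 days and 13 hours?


Days: 15
Extra hours: 13
Hours per day: 24
Days to hours: 15 x 24 = 360
Total: 360 + 13 = 373

373


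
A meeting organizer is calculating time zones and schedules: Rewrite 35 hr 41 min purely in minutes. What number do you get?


Hours: 35
Extra minutes: 41
Minutes per hour: 60
Hours to minutes: 35 x 60 = 2100
Total: 2100 + 41 = 2141

2141


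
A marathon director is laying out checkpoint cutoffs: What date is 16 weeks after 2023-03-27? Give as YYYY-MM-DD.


Start: 2023-03-27
Weeks to add: 16
Convert to days: 16 x 7 = 112 days
Add 112 days to 2023-03-27
Result: 2023-07-17

2023-07-17


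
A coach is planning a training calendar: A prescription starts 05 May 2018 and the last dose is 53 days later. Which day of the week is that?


Start: 2018-05-05 (Saturday)
Step 1 - find target date: add 53 days
  2018-05-05 + 53 days = 2018-06-27
Step 2 - day of week:
  53 mod 7 = 4
  Saturday + 4 days -> Wednesday
Result: Wednesday (2018-06-27)

Wednesday


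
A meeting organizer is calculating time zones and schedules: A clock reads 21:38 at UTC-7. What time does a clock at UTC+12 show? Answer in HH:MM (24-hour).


Local time: 21:38 at UTC-7 (offset -7h)
Target zone: UTC+12 (offset 12h)
Difference: 12 - (-7) = 19 hours
Calculation: 21 + (19) = 40
Wraparound: (40) mod 24 = 16
Result: 16:38

16:38


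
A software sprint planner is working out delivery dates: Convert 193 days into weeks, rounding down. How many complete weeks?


Total days: 193
Days per week: 7
Division: 193 / 7 = 27 remainder 4
Complete weeks: 27
Remaining days: 4

27


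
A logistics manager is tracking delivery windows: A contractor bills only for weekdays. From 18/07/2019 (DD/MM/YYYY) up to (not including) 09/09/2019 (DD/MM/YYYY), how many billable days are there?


Start: 2019-07-18 (Thursday)
End (exclusive): 2019-09-09 (Monday)
Total calendar days: 53
Full weeks: 53 // 7 = 7 -> 35 weekdays
Remaining 4 days starting on Thursday:
  Thu(w), Fri(w), Sat(-), Sun(-) -> 2 weekdays
Total business days: 35 + 2 = 37

37


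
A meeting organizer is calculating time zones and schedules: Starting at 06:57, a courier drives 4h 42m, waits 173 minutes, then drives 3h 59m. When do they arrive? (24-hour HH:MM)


Depart: 06:57
Leg 1: +282 min -> 11:39
Layover: +173 min -> 14:32
Leg 2: +239 min -> 18:31
Total travel: 694 minutes = 11h 34m
Arrival: 18:31

18:31


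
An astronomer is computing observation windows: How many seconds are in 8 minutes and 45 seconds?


Minutes: 8
Seconds: 45
Convert minutes to seconds: 8 x 60 = 480
Add remaining seconds: 480 + 45 = 525

525


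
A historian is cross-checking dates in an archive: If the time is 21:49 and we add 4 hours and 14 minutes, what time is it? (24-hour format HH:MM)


Start time: 21:49
Adding: 4 hours 14 minutes
Minutes: 49 + 14 = 63
Minute overflow: 63 >= 60, so carry 1 hour, minutes = 3
Hours: 21 + 4 + 1 = 26
Hour wraparound: 26 mod 24 = 2
Result: 02:03

02:03


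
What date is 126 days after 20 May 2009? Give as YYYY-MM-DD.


Start: 2009-05-20
Adding 126 days
Days remaining in May: 11
After May: 115 days still to add
June 2009: 30 days, 85 remaining
July 2009: 31 days, 54 remaining
August 2009: 31 days, 23 remaining
September 2009 has 30 days, need 23
Result: 2009-09-23

2009-09-23


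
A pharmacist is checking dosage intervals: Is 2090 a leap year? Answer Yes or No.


Year: 2090
Divisible by 4? 2090 / 4 = 522.5 -> No
Not divisible by 4, so NOT a leap year

No


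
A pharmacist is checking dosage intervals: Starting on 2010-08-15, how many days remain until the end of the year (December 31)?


Start: August 15, 2010
End: December 31, 2010
Days left in August: 16
September: 30
October: 31
November: 30
December: 31
Sum of remaining months: 122
Total: 16 + 122 = 138

138


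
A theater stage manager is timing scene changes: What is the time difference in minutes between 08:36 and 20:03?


Start time: 08:36 = 516 minutes from midnight
End time: 20:03 = 1203 minutes from midnight
Difference: 1203 - 516 = 687 minutes
That is 11 hours and 27 minutes

687


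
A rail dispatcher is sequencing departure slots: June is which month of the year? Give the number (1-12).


Calendar month order:
5. May
6. June <--
7. July
June is month number 6

6


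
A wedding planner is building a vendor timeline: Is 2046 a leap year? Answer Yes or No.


Year: 2046
Divisible by 4? 2046 / 4 = 511.5 -> No
Not divisible by 4, so NOT a leap year

No


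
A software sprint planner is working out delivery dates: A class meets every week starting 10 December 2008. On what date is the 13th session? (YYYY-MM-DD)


First occurrence: 2008-12-10 (occurrence 1)
Each occurrence is 7 days after the previous.
Occurrence 13 is 12 weeks after the first.
12 weeks = 84 days
2008-12-10 + 84 days = 2009-03-04

2009-03-04


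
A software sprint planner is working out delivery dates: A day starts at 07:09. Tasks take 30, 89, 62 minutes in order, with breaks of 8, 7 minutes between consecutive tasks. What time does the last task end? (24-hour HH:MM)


Start: 07:09 = 429 min from midnight
  after task 1 (30 min): 07:39
  after break (8 min): 07:47
  after task 2 (89 min): 09:16
  after break (7 min): 09:23
  after task 3 (62 min): 10:25
Total elapsed: 196 minutes
End time: 10:25

10:25


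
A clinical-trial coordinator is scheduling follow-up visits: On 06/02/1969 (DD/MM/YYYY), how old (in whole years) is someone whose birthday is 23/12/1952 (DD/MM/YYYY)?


Birth: 1952-12-23
Reference: 1969-02-06
Year difference: 1969 - 1952 = 17
Has birthday (12-23) occurred by 02-06? No
Birthday not yet reached this year -> subtract 1
Age in full years: 16

16


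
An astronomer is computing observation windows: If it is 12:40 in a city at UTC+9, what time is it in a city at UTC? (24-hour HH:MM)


Local time: 12:40 at UTC+9 (offset 9h)
Target zone: UTC (offset 0h)
Difference: 0 - (9) = -9 hours
Calculation: 12 + (-9) = 3
Result: 03:40

03:40


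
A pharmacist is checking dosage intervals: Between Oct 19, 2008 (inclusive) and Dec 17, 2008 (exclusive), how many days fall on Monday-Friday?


Start: 2008-10-19 (Sunday)
End (exclusive): 2008-12-17 (Wednesday)
Total calendar days: 59
Full weeks: 59 // 7 = 8 -> 40 weekdays
Remaining 3 days starting on Sunday:
  Sun(-), Mon(w), Tue(w) -> 2 weekdays
Total business days: 40 + 2 = 42

42


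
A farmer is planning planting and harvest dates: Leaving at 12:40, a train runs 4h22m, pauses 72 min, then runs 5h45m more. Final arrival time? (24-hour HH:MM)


Depart: 12:40
Leg 1: +262 min -> 17:02
Layover: +72 min -> 18:14
Leg 2: +345 min -> 23:59
Total travel: 679 minutes = 11h 19m
Arrival: 23:59

23:59


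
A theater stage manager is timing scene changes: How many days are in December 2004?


Month: December
Year: 2004
December is a 31-day month
Total: 31 days

31


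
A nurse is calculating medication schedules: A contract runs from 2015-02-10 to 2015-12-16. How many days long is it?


Start date: 2015-02-10
End date: 2015-12-16
Feb 2015: +19 days
Mar 2015: +31 days
Apr 2015: +30 days
... (8 more months)
Total: 309 days

309


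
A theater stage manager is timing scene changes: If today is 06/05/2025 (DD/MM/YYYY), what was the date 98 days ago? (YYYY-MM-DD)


Start: 2025-05-06
Subtracting 98 days
Days already passed in May: 6
After going back through May: 92 more days to subtract
April 2025: 30 days, 62 remaining
March 2025: 31 days, 31 remaining
February 2025: 28 days, 3 remaining
January 2025 has 31 days, need 3
Result: 2025-01-28

2025-01-28


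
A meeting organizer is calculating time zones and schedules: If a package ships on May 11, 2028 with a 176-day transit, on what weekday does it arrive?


Start: 2028-05-11 (Thursday)
Step 1 - find target date: add 176 days
  2028-05-11 + 176 days = 2028-11-03
Step 2 - day of week:
  176 mod 7 = 1
  Thursday + 1 days -> Friday
Result: Friday (2028-11-03)

Friday


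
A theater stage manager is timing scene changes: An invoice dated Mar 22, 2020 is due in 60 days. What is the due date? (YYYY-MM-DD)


Start: 2020-03-22
Adding 60 days
Days remaining in March: 9
After March: 51 days still to add
April 2020: 30 days, 21 remaining
May 2020 has 31 days, need 21
Result: 2020-05-21

2020-05-21


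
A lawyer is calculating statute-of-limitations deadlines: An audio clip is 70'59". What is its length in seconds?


Minutes: 70
Seconds: 59
Convert minutes to seconds: 70 x 60 = 4200
Add remaining seconds: 4200 + 59 = 4259

4259


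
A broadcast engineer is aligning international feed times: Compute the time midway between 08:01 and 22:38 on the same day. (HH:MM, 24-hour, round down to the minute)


Start time: 08:01 = 481 minutes from midnight
End time: 22:38 = 1358 minutes from midnight
Sum: 481 + 1358 = 1839
Midpoint: 1839 / 2 = 919 minutes
Convert: 919 / 60 = 15 hours, 19 minutes
Result: 15:19

15:19


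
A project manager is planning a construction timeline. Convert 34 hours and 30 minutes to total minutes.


Hours: 34
Extra minutes: 30
Minutes per hour: 60
Hours to minutes: 34 x 60 = 2040
Total: 2040 + 30 = 2070

2070


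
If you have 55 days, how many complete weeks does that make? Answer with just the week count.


Total days: 55
Days per week: 7
Division: 55 / 7 = 7 remainder 6
Complete weeks: 7
Remaining days: 6

7


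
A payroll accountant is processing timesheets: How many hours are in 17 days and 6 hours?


Days: 17
Extra hours: 6
Hours per day: 24
Days to hours: 17 x 24 = 408
Total: 408 + 6 = 414

414


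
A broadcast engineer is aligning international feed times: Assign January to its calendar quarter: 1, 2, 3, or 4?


Month: January (month 1)
Q1: January-March (months 1-3)
Q2: April-June (months 4-6)
Q3: July-September (months 7-9)
Q4: October-December (months 10-12)
Month 1 falls in Q1

1


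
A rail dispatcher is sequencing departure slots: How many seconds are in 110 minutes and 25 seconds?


Minutes: 110
Extra seconds: 25
Seconds per minute: 60
Minutes to seconds: 110 x 60 = 6600
Total: 6600 + 25 = 6625

6625


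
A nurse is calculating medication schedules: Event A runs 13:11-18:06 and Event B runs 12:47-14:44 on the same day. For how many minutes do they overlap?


Interval A: [791, 1086] minutes from midnight
Interval B: [767, 884] minutes from midnight
Overlap start = max(791, 767) = 791
Overlap end = min(1086, 884) = 884
Overlap = 884 - 791 = 93 minutes

93


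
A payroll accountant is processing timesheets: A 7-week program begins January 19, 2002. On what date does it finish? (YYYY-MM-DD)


Start: 2002-01-19
Weeks to add: 7
Convert to days: 7 x 7 = 49 days
Add 49 days to 2002-01-19
Result: 2002-03-09

2002-03-09


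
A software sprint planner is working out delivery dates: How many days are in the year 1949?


Year: 1949
Check leap year rules:
Divisible by 4? No
1949 is not a leap year
Days: 365

365


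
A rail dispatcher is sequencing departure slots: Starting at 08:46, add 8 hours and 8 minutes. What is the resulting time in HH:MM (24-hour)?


Start time: 08:46
Adding: 8 hours 8 minutes
Minutes: 46 + 8 = 54
Hours: 8 + 8 + 0 = 16
Result: 16:54

16:54


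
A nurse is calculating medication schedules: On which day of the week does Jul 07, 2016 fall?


Date: 2016-07-07
January 1, 2016 is a Friday
Day of year: 189
Offset from Jan 1: 188 days
188 mod 7 = 6
Result: Thursday

Thursday


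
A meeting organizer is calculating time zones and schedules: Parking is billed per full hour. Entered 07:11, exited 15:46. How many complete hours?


Start: 07:11
End: 15:46
Hour difference: 15 - 7 = 8 hours
Minute difference: 46 - 11 = 35 minutes
Total minutes: 515
Complete hours: 515 / 60 = 8 (remainder 35)

8


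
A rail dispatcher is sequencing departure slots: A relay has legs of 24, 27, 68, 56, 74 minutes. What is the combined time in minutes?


Durations: 24, 27, 68, 56, 74
Running sum: 24
+ 27 = 51
+ 68 = 119
+ 56 = 175
+ 74 = 249
Total duration: 249 minutes
That is 4 hours and 9 minutes

249


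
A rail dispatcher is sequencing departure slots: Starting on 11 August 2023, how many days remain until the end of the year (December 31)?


Start: August 11, 2023
End: December 31, 2023
Days left in August: 20
September: 30
October: 31
November: 30
December: 31
Sum of remaining months: 122
Total: 20 + 122 = 142

142


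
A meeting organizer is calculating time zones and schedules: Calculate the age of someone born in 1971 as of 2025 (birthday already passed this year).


Birth year: 1971
Current year: 2025
Age = current year - birth year
Age = 2025 - 1971 = 54

54


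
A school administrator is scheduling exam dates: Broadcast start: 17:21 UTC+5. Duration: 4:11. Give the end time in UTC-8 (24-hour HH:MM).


Start: 17:21 in UTC+5
Step 1 - add duration:
  minutes: 21 + 11 = 32
  hours: 17 + 4 + 0 = 21
  end in UTC+5: 21:32
Step 2 - convert UTC+5 -> UTC-8:
  offset difference: -8 - (5) = -13 hours
  21 + (-13) = 8 -> mod 24 = 8
Result: 08:32 in UTC-8

08:32


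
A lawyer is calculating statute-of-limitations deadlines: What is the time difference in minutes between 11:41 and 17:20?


Start time: 11:41 = 701 minutes from midnight
End time: 17:20 = 1040 minutes from midnight
Difference: 1040 - 701 = 339 minutes
That is 5 hours and 39 minutes

339


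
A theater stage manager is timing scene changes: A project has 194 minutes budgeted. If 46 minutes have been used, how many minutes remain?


Total budget: 194 minutes
Time used: 46 minutes
Remaining: 194 - 46 = 148 minutes
Percent used: 23.7%
Percent remaining: 76.3%

148


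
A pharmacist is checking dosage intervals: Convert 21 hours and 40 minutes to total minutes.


Hours: 21
Minutes: 40
Convert hours to minutes: 21 x 60 = 1260
Add remaining minutes: 1260 + 40 = 1300

1300


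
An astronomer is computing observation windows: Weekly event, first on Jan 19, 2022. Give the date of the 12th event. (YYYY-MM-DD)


First occurrence: 2022-01-19 (occurrence 1)
Each occurrence is 7 days after the previous.
Occurrence 12 is 11 weeks after the first.
11 weeks = 77 days
2022-01-19 + 77 days = 2022-04-06

2022-04-06


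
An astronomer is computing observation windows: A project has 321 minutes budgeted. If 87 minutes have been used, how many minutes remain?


Total budget: 321 minutes
Time used: 87 minutes
Remaining: 321 - 87 = 234 minutes
Percent used: 27.1%
Percent remaining: 72.9%

234


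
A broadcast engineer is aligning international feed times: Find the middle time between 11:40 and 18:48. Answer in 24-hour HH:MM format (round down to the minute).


Start time: 11:40 = 700 minutes from midnight
End time: 18:48 = 1128 minutes from midnight
Sum: 700 + 1128 = 1828
Midpoint: 1828 / 2 = 914 minutes
Convert: 914 / 60 = 15 hours, 14 minutes
Result: 15:14

15:14


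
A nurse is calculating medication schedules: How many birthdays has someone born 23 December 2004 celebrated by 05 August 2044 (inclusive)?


Birth: 2004-12-23
Reference: 2044-08-05
Year difference: 2044 - 2004 = 40
Has birthday (12-23) occurred by 08-05? No
Birthday not yet reached this year -> subtract 1
Age in full years: 39

39


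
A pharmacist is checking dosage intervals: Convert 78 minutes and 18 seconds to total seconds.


Minutes: 78
Extra seconds: 18
Seconds per minute: 60
Minutes to seconds: 78 x 60 = 4680
Total: 4680 + 18 = 4698

4698


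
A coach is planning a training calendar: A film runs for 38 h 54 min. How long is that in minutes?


Hours: 38
Minutes: 54
Convert hours to minutes: 38 x 60 = 2280
Add remaining minutes: 2280 + 54 = 2334

2334


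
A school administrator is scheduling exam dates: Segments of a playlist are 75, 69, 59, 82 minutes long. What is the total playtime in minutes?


Durations: 75, 69, 59, 82
Running sum: 75
+ 69 = 144
+ 59 = 203
+ 82 = 285
Total duration: 285 minutes
That is 4 hours and 45 minutes

285


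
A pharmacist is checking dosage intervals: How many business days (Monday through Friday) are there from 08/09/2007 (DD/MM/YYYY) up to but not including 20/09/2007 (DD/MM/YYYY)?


Start: 2007-09-08 (Saturday)
End (exclusive): 2007-09-20 (Thursday)
Total calendar days: 12
Full weeks: 12 // 7 = 1 -> 5 weekdays
Remaining 5 days starting on Saturday:
  Sat(-), Sun(-), Mon(w), Tue(w), Wed(w) -> 3 weekdays
Total business days: 5 + 3 = 8

8


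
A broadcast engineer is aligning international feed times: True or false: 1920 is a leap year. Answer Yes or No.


Year: 1920
Divisible by 4? 1920 / 4 = 480.0 -> Yes
Divisible by 100? 1920 / 100 = 19.2 -> No
Divisible by 4 but not 100, so it IS a leap year

Yes


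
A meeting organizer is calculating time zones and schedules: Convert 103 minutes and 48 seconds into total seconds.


Minutes: 103
Seconds: 48
Convert minutes to seconds: 103 x 60 = 6180
Add remaining seconds: 6180 + 48 = 6228

6228


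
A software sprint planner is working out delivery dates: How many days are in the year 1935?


Year: 1935
Check leap year rules:
Divisible by 4? No
1935 is not a leap year
Days: 365

365


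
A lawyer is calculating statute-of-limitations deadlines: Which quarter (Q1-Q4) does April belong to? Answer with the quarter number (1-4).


Month: April (month 4)
Q1: January-March (months 1-3)
Q2: April-June (months 4-6)
Q3: July-September (months 7-9)
Q4: October-December (months 10-12)
Month 4 falls in Q2

2


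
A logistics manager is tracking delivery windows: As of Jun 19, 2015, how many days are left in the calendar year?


Start: June 19, 2015
End: December 31, 2015
Days left in June: 11
July: 31
August: 31
September: 30
October: 31
... plus remaining months
Sum of remaining months: 184
Total: 11 + 184 = 195

195


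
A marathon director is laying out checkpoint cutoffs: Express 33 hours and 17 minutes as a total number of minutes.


Hours: 33
Extra minutes: 17
Minutes per hour: 60
Hours to minutes: 33 x 60 = 1980
Total: 1980 + 17 = 1997

1997


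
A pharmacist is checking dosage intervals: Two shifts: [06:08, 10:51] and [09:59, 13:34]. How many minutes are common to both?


Interval A: [368, 651] minutes from midnight
Interval B: [599, 814] minutes from midnight
Overlap start = max(368, 599) = 599
Overlap end = min(651, 814) = 651
Overlap = 651 - 599 = 52 minutes

52


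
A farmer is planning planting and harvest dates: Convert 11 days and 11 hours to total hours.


Days: 11
Extra hours: 11
Hours per day: 24
Days to hours: 11 x 24 = 264
Total: 264 + 11 = 275

275


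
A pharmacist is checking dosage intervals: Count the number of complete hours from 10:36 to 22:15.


Start: 10:36
End: 22:15
Hour difference: 22 - 10 = 12 hours
Minute difference: 15 - 36 = -21 minutes
Total minutes: 699
Complete hours: 699 / 60 = 11 (remainder 39)

11


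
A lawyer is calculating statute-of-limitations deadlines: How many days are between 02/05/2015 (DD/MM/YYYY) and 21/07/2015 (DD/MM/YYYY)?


Start date: 2015-05-02
End date: 2015-07-21
May 2015: +30 days
Jun 2015: +30 days
Jul 2015: +20 days
Total: 80 days

80


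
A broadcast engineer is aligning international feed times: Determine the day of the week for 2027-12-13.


Date: 2027-12-13
January 1, 2027 is a Friday
Day of year: 347
Offset from Jan 1: 346 days
346 mod 7 = 3
Result: Monday

Monday


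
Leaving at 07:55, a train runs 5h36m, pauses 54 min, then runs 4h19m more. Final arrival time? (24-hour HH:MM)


Depart: 07:55
Leg 1: +336 min -> 13:31
Layover: +54 min -> 14:25
Leg 2: +259 min -> 18:44
Total travel: 649 minutes = 10h 49m
Arrival: 18:44

18:44


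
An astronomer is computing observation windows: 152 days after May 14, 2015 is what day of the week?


Start: 2015-05-14 (Thursday)
Step 1 - find target date: add 152 days
  2015-05-14 + 152 days = 2015-10-13
Step 2 - day of week:
  152 mod 7 = 5
  Thursday + 5 days -> Tuesday
Result: Tuesday (2015-10-13)

Tuesday


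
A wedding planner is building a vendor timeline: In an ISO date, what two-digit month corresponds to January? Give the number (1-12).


Calendar month order:
1. January <--
2. February
January is month number 1

1


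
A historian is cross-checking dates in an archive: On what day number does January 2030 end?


Month: January
Year: 2030
January is a 31-day month
Total: 31 days

31


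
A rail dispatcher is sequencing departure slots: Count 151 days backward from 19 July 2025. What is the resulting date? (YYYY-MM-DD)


Start: 2025-07-19
Subtracting 151 days
Days already passed in July: 19
After going back through July: 132 more days to subtract
June 2025: 30 days, 102 remaining
May 2025: 31 days, 71 remaining
April 2025: 30 days, 41 remaining
March 2025: 31 days, 10 remaining
Result: 2025-02-18

2025-02-18


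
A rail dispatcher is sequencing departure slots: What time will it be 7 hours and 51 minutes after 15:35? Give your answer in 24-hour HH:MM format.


Start time: 15:35
Adding: 7 hours 51 minutes
Minutes: 35 + 51 = 86
Minute overflow: 86 >= 60, so carry 1 hour, minutes = 26
Hours: 15 + 7 + 1 = 23
Result: 23:26

23:26


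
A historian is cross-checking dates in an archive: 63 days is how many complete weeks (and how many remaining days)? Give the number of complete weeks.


Total days: 63
Days per week: 7
Division: 63 / 7 = 9 remainder 0
Complete weeks: 9
Remaining days: 0

9


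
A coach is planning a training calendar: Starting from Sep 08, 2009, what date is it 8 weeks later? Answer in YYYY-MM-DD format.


Start: 2009-09-08
Weeks to add: 8
Convert to days: 8 x 7 = 56 days
Add 56 days to 2009-09-08
Result: 2009-11-03

2009-11-03


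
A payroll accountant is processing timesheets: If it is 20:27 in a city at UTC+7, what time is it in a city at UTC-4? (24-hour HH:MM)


Local time: 20:27 at UTC+7 (offset 7h)
Target zone: UTC-4 (offset -4h)
Difference: -4 - (7) = -11 hours
Calculation: 20 + (-11) = 9
Result: 09:27

09:27


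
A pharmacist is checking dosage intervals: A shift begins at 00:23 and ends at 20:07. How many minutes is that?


Start time: 00:23 = 23 minutes from midnight
End time: 20:07 = 1207 minutes from midnight
Difference: 1207 - 23 = 1184 minutes
That is 19 hours and 44 minutes

1184


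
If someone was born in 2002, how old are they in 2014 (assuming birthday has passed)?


Birth year: 2002
Current year: 2014
Age = current year - birth year
Age = 2014 - 2002 = 12

12


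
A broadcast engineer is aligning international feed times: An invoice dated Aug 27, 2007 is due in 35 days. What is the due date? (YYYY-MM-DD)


Start: 2007-08-27
Adding 35 days
Days remaining in August: 4
After August: 31 days still to add
September 2007: 30 days, 1 remaining
October 2007 has 31 days, need 1
Result: 2007-10-01

2007-10-01


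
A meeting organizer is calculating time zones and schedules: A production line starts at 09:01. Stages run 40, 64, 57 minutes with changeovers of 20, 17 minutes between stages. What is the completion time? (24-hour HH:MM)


Start: 09:01 = 541 min from midnight
  after task 1 (40 min): 09:41
  after break (20 min): 10:01
  after task 2 (64 min): 11:05
  after break (17 min): 11:22
  after task 3 (57 min): 12:19
Total elapsed: 198 minutes
End time: 12:19

12:19
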